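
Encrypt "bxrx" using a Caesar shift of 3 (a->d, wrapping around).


Input: 'bxrx', shift = 3
Operation: for each letter, (position + 3) mod 26
Mapping: 'b'(1+3=4)->'e', 'x'(23+3=26, 26 mod 26=0)->'a', 'r'(17+3=20)->'u', 'x'(23+3=26, 26 mod 26=0)->'a'
Result: eaua


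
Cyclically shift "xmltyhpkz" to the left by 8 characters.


Input: 'xmltyhpkz', shift = 8
Operation: split at index 8 and swap parts
Front part s[0:8] = 'xmltyhpk'
Back part s[8:] = 'z'
Rotated = back + front = 'z' + 'xmltyhpk'
Result: zxmltyhpk


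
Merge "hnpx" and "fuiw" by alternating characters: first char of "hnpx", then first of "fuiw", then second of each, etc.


String 1: 'hnpx'
String 2: 'fuiw'
Operation: alternate characters
Pairs: 'h'+'f', 'n'+'u', 'p'+'i', 'x'+'w'
Result: hfnupixw


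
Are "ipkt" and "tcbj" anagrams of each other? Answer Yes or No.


String 1: 'ipkt' -> sorted: 'ikpt'
String 2: 'tcbj' -> sorted: 'bcjt'
Compare sorted forms: 'ikpt' != 'bcjt'
Anagram: No


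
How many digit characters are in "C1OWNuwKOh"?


Input string: 'C1OWNuwKOh'
Operation: count digit characters (0-9)
Scan: 'C', '1'(digit), 'O', 'W', 'N', 'u', 'w', 'K', 'O', 'h'
Digits found: 1
Result: 1


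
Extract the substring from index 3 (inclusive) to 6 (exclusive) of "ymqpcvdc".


Input string: 'ymqpcvdc'
Operation: slice [3:6]
Extract characters: s[3]='p', s[4]='c', s[5]='v'
Result: pcv


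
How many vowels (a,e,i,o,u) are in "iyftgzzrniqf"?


Input string: 'iyftgzzrniqf'
Operation: count vowels (a, e, i, o, u)
Scan: s[0]='i' (vowel), s[1]='y', s[2]='f', s[3]='t', s[4]='g', s[5]='z', s[6]='z', s[7]='r', s[8]='n', s[9]='i' (vowel), s[10]='q', s[11]='f'
Vowels found: 2
Result: 2


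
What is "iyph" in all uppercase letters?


Input string: 'iyph'
Operation: convert each letter to uppercase
Mapping: 'i'->'I', 'y'->'Y', 'p'->'P', 'h'->'H'
Result: IYPH


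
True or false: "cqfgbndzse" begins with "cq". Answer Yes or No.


Input string: 'cqfgbndzse'
Prefix to check: 'cq'
First 2 characters of input: 'cq'
Match: True
Result: Yes


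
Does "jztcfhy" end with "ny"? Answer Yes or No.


Input string: 'jztcfhy'
Suffix to check: 'ny'
Last 2 characters of input: 'hy'
Match: False
Result: No


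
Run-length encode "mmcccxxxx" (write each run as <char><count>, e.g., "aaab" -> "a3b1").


Input: 'mmcccxxxx'
Operation: identify consecutive runs
Runs: 'mm' -> m2, 'ccc' -> c3, 'xxxx' -> x4
Encoded: m2c3x4


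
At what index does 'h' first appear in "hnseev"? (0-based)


Input string: 'hnseev'
Target: 'h'
Scanning left to right: s[0]='h'
First match at index: 0


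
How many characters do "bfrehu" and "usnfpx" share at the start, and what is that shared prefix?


String 1: 'bfrehu'
String 2: 'usnfpx'
Compare position by position:
pos 0: 'b' vs 'u' differ -> stop
Longest common prefix: "" (length 0)


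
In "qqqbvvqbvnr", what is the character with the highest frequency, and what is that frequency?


Input: 'qqqbvvqbvnr'
Operation: tally each character
Counts: 'b':2, 'n':1, 'q':4, 'r':1, 'v':3
Maximum: 'q' appears 4 times


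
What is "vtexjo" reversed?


Input string: 'vtexjo'
Operation: reverse character order
Original order: 'v' -> 't' -> 'e' -> 'x' -> 'j' -> 'o'
Reversed order: 'o' -> 'j' -> 'x' -> 'e' -> 't' -> 'v'
Result: ojxetv


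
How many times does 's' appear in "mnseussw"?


Input string: 'mnseussw'
Target character: 's'
Scan each position: s[2]='s', s[5]='s', s[6]='s'
Matches found at indices: 2, 5, 6
Total: 3


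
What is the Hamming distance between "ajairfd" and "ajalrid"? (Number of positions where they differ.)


String 1: 'ajairfd'
String 2: 'ajalrid'
Compare each position: pos 0: 'a'=='a', pos 1: 'j'=='j', pos 2: 'a'=='a', pos 3: 'i'!='l', pos 4: 'r'=='r', pos 5: 'f'!='i', pos 6: 'd'=='d'
Differing positions: 2
Hamming distance: 2


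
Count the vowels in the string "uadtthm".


Input string: 'uadtthm'
Operation: count vowels (a, e, i, o, u)
Scan: s[0]='u' (vowel), s[1]='a' (vowel), s[2]='d', s[3]='t', s[4]='t', s[5]='h', s[6]='m'
Vowels found: 2
Result: 2


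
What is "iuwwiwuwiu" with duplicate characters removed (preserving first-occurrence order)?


Input: 'iuwwiwuwiu'
Operation: keep first occurrence of each character
Scan: s[0]='i' new -> keep; s[1]='u' new -> keep; s[2]='w' new -> keep; s[3]='w' seen -> skip; s[4]='i' seen -> skip; s[5]='w' seen -> skip; s[6]='u' seen -> skip; s[7]='w' seen -> skip; s[8]='i' seen -> skip; s[9]='u' seen -> skip
Result: iuw


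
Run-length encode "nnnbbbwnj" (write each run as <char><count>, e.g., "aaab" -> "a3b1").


Input: 'nnnbbbwnj'
Operation: identify consecutive runs
Runs: 'nnn' -> n3, 'bbb' -> b3, 'w' -> w1, 'n' -> n1, 'j' -> j1
Encoded: n3b3w1n1j1


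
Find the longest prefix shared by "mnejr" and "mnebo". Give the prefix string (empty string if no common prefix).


String 1: 'mnejr'
String 2: 'mnebo'
Compare position by position:
pos 0: 'm' vs 'm' match
pos 1: 'n' vs 'n' match
pos 2: 'e' vs 'e' match
pos 3: 'j' vs 'b' differ -> stop
Longest common prefix: "mne" (length 3)


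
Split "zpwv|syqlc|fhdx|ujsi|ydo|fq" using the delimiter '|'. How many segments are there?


Input string: 'zpwv|syqlc|fhdx|ujsi|ydo|fq'
Delimiter: '|'
Split result: 'zpwv', 'syqlc', 'fhdx', 'ujsi', 'ydo', 'fq'
Number of parts: 6


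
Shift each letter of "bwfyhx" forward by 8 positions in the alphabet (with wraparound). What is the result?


Input: 'bwfyhx', shift = 8
Operation: for each letter, (position + 8) mod 26
Mapping: 'b'(1+8=9)->'j', 'w'(22+8=30, 30 mod 26=4)->'e', 'f'(5+8=13)->'n', 'y'(24+8=32, 32 mod 26=6)->'g', 'h'(7+8=15)->'p', 'x'(23+8=31, 31 mod 26=5)->'f'
Result: jengpf


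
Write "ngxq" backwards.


Input string: 'ngxq'
Operation: reverse character order
Original order: 'n' -> 'g' -> 'x' -> 'q'
Reversed order: 'q' -> 'x' -> 'g' -> 'n'
Result: qxgn


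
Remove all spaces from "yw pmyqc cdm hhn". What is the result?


Input string: 'yw pmyqc cdm hhn'
Operation: remove all spaces
Words: 'yw', 'pmyqc', 'cdm', 'hhn'
Join without spaces: ywpmyqccdmhhn


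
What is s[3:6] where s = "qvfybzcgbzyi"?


Input string: 'qvfybzcgbzyi'
Operation: slice [3:6]
Extract characters: s[3]='y', s[4]='b', s[5]='z'
Result: ybz


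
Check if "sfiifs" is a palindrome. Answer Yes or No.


Input string: 'sfiifs'
Reversed: 'sfiifs'
Compare pairs: s[0]='s' vs s[5]='s' (match), s[1]='f' vs s[4]='f' (match), s[2]='i' vs s[3]='i' (match)
Palindrome: Yes


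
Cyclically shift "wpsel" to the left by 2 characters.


Input: 'wpsel', shift = 2
Operation: split at index 2 and swap parts
Front part s[0:2] = 'wp'
Back part s[2:] = 'sel'
Rotated = back + front = 'sel' + 'wp'
Result: selwp


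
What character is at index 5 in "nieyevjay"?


Input string: 'nieyevjay'
Operation: get character at index 5
Index mapping: s[0]='n', s[1]='i', s[2]='e', s[3]='y', s[4]='e', s[5]='v'
Result: 'v'


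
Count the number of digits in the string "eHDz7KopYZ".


Input string: 'eHDz7KopYZ'
Operation: count digit characters (0-9)
Scan: 'e', 'H', 'D', 'z', '7'(digit), 'K', 'o', 'p', 'Y', 'Z'
Digits found: 1
Result: 1


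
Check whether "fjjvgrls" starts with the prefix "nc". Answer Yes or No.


Input string: 'fjjvgrls'
Prefix to check: 'nc'
First 2 characters of input: 'fj'
Match: False
Result: No


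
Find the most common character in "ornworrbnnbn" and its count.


Input: 'ornworrbnnbn'
Operation: tally each character
Counts: 'b':2, 'n':4, 'o':2, 'r':3, 'w':1
Maximum: 'n' appears 4 times


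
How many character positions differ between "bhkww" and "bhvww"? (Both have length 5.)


String 1: 'bhkww'
String 2: 'bhvww'
Compare each position: pos 0: 'b'=='b', pos 1: 'h'=='h', pos 2: 'k'!='v', pos 3: 'w'=='w', pos 4: 'w'=='w'
Differing positions: 1
Hamming distance: 1


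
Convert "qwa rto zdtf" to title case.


Input string: 'qwa rto zdtf'
Operation: capitalize first letter of each word
Word transformations: 'qwa'->'Qwa', 'rto'->'Rto', 'zdtf'->'Zdtf'
Result: Qwa Rto Zdtf


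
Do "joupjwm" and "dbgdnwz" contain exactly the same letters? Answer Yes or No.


String 1: 'joupjwm' -> sorted: 'jjmopuw'
String 2: 'dbgdnwz' -> sorted: 'bddgnwz'
Compare sorted forms: 'jjmopuw' != 'bddgnwz'
Anagram: No


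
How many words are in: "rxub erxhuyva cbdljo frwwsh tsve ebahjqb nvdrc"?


Input string: 'rxub erxhuyva cbdljo frwwsh tsve ebahjqb nvdrc'
Operation: split by spaces
Words found: 'rxub', 'erxhuyva', 'cbdljo', 'frwwsh', 'tsve', 'ebahjqb', 'nvdrc'
Word count: 7


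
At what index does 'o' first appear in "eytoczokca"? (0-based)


Input string: 'eytoczokca'
Target: 'o'
Scanning left to right: s[0]='e', s[1]='y', s[2]='t', s[3]='o'
First match at index: 3


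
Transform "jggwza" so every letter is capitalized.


Input string: 'jggwza'
Operation: convert each letter to uppercase
Mapping: 'j'->'J', 'g'->'G', 'g'->'G', 'w'->'W', 'z'->'Z', 'a'->'A'
Result: JGGWZA


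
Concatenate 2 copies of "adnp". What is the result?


Input string: 'adnp'
Operation: repeat 2 times
Concatenation: 'adnp' + 'adnp'
Result: adnpadnp


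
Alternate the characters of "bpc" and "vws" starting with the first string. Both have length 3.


String 1: 'bpc'
String 2: 'vws'
Operation: alternate characters
Pairs: 'b'+'v', 'p'+'w', 'c'+'s'
Result: bvpwcs


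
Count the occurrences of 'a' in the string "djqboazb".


Input string: 'djqboazb'
Target character: 'a'
Scan each position: s[5]='a'
Matches found at indices: 5
Total: 1


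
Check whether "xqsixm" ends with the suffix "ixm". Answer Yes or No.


Input string: 'xqsixm'
Suffix to check: 'ixm'
Last 3 characters of input: 'ixm'
Match: True
Result: Yes


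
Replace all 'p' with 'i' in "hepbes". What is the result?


Input string: 'hepbes'
Operation: replace 'p' with 'i'
Positions of 'p': 2
After replacement: heibes


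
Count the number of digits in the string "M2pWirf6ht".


Input string: 'M2pWirf6ht'
Operation: count digit characters (0-9)
Scan: 'M', '2'(digit), 'p', 'W', 'i', 'r', 'f', '6'(digit), 'h', 't'
Digits found: 2
Result: 2


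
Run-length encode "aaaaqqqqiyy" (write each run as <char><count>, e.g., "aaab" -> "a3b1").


Input: 'aaaaqqqqiyy'
Operation: identify consecutive runs
Runs: 'aaaa' -> a4, 'qqqq' -> q4, 'i' -> i1, 'yy' -> y2
Encoded: a4q4i1y2


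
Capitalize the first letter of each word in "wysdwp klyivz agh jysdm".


Input string: 'wysdwp klyivz agh jysdm'
Operation: capitalize first letter of each word
Word transformations: 'wysdwp'->'Wysdwp', 'klyivz'->'Klyivz', 'agh'->'Agh', 'jysdm'->'Jysdm'
Result: Wysdwp Klyivz Agh Jysdm


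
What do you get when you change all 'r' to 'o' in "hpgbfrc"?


Input string: 'hpgbfrc'
Operation: replace 'r' with 'o'
Positions of 'r': 5
After replacement: hpgbfoc


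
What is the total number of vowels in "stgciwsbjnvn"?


Input string: 'stgciwsbjnvn'
Operation: count vowels (a, e, i, o, u)
Scan: s[0]='s', s[1]='t', s[2]='g', s[3]='c', s[4]='i' (vowel), s[5]='w', s[6]='s', s[7]='b', s[8]='j', s[9]='n', s[10]='v', s[11]='n'
Vowels found: 1
Result: 1


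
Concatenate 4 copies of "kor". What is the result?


Input string: 'kor'
Operation: repeat 4 times
Concatenation: 'kor' + 'kor' + 'kor' + 'kor'
Result: korkorkorkor


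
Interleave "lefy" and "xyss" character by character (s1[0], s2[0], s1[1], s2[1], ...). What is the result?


String 1: 'lefy'
String 2: 'xyss'
Operation: alternate characters
Pairs: 'l'+'x', 'e'+'y', 'f'+'s', 'y'+'s'
Result: lxeyfsys


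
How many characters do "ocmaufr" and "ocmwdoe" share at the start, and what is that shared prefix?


String 1: 'ocmaufr'
String 2: 'ocmwdoe'
Compare position by position:
pos 0: 'o' vs 'o' match
pos 1: 'c' vs 'c' match
pos 2: 'm' vs 'm' match
pos 3: 'a' vs 'w' differ -> stop
Longest common prefix: "ocm" (length 3)


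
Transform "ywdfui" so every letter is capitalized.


Input string: 'ywdfui'
Operation: convert each letter to uppercase
Mapping: 'y'->'Y', 'w'->'W', 'd'->'D', 'f'->'F', 'u'->'U', 'i'->'I'
Result: YWDFUI


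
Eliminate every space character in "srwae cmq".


Input string: 'srwae cmq'
Operation: remove all spaces
Words: 'srwae', 'cmq'
Join without spaces: srwaecmq


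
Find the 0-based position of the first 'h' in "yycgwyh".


Input string: 'yycgwyh'
Target: 'h'
Scanning left to right: s[0]='y', s[1]='y', s[2]='c', s[3]='g', s[4]='w', s[5]='y', s[6]='h'
First match at index: 6


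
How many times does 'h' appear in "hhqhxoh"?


Input string: 'hhqhxoh'
Target character: 'h'
Scan each position: s[0]='h', s[1]='h', s[3]='h', s[6]='h'
Matches found at indices: 0, 1, 3, 6
Total: 4


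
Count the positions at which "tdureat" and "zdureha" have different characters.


String 1: 'tdureat'
String 2: 'zdureha'
Compare each position: pos 0: 't'!='z', pos 1: 'd'=='d', pos 2: 'u'=='u', pos 3: 'r'=='r', pos 4: 'e'=='e', pos 5: 'a'!='h', pos 6: 't'!='a'
Differing positions: 3
Hamming distance: 3


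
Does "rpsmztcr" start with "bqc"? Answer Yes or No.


Input string: 'rpsmztcr'
Prefix to check: 'bqc'
First 3 characters of input: 'rps'
Match: False
Result: No


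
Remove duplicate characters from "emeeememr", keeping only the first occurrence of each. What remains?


Input: 'emeeememr'
Operation: keep first occurrence of each character
Scan: s[0]='e' new -> keep; s[1]='m' new -> keep; s[2]='e' seen -> skip; s[3]='e' seen -> skip; s[4]='e' seen -> skip; s[5]='m' seen -> skip; s[6]='e' seen -> skip; s[7]='m' seen -> skip; s[8]='r' new -> keep
Result: emr


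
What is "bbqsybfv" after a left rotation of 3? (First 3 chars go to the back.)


Input: 'bbqsybfv', shift = 3
Operation: split at index 3 and swap parts
Front part s[0:3] = 'bbq'
Back part s[3:] = 'sybfv'
Rotated = back + front = 'sybfv' + 'bbq'
Result: sybfvbbq


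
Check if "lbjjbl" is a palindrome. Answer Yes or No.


Input string: 'lbjjbl'
Reversed: 'lbjjbl'
Compare pairs: s[0]='l' vs s[5]='l' (match), s[1]='b' vs s[4]='b' (match), s[2]='j' vs s[3]='j' (match)
Palindrome: Yes


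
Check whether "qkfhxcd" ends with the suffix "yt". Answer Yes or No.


Input string: 'qkfhxcd'
Suffix to check: 'yt'
Last 2 characters of input: 'cd'
Match: False
Result: No


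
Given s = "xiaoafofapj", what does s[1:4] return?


Input string: 'xiaoafofapj'
Operation: slice [1:4]
Extract characters: s[1]='i', s[2]='a', s[3]='o'
Result: iao


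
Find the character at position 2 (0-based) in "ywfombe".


Input string: 'ywfombe'
Operation: get character at index 2
Index mapping: s[0]='y', s[1]='w', s[2]='f'
Result: 'f'


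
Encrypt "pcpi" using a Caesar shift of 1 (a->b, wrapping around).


Input: 'pcpi', shift = 1
Operation: for each letter, (position + 1) mod 26
Mapping: 'p'(15+1=16)->'q', 'c'(2+1=3)->'d', 'p'(15+1=16)->'q', 'i'(8+1=9)->'j'
Result: qdqj


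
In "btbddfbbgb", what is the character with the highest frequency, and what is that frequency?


Input: 'btbddfbbgb'
Operation: tally each character
Counts: 'b':5, 'd':2, 'f':1, 'g':1, 't':1
Maximum: 'b' appears 5 times


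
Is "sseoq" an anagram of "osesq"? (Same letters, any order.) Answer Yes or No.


String 1: 'osesq' -> sorted: 'eoqss'
String 2: 'sseoq' -> sorted: 'eoqss'
Compare sorted forms: 'eoqss' == 'eoqss'
Anagram: Yes


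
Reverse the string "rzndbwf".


Input string: 'rzndbwf'
Operation: reverse character order
Original order: 'r' -> 'z' -> 'n' -> 'd' -> 'b' -> 'w' -> 'f'
Reversed order: 'f' -> 'w' -> 'b' -> 'd' -> 'n' -> 'z' -> 'r'
Result: fwbdnzr


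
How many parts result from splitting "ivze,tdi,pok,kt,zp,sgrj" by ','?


Input string: 'ivze,tdi,pok,kt,zp,sgrj'
Delimiter: ','
Split result: 'ivze', 'tdi', 'pok', 'kt', 'zp', 'sgrj'
Number of parts: 6


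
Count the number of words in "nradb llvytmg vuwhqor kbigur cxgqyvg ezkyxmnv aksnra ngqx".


Input string: 'nradb llvytmg vuwhqor kbigur cxgqyvg ezkyxmnv aksnra ngqx'
Operation: split by spaces
Words found: 'nradb', 'llvytmg', 'vuwhqor', 'kbigur', 'cxgqyvg', 'ezkyxmnv', 'aksnra', 'ngqx'
Word count: 8


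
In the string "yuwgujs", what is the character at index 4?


Input string: 'yuwgujs'
Operation: get character at index 4
Index mapping: s[0]='y', s[1]='u', s[2]='w', s[3]='g', s[4]='u'
Result: 'u'


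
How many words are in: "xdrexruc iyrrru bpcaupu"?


Input string: 'xdrexruc iyrrru bpcaupu'
Operation: split by spaces
Words found: 'xdrexruc', 'iyrrru', 'bpcaupu'
Word count: 3


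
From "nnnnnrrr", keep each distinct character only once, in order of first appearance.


Input: 'nnnnnrrr'
Operation: keep first occurrence of each character
Scan: s[0]='n' new -> keep; s[1]='n' seen -> skip; s[2]='n' seen -> skip; s[3]='n' seen -> skip; s[4]='n' seen -> skip; s[5]='r' new -> keep; s[6]='r' seen -> skip; s[7]='r' seen -> skip
Result: nr


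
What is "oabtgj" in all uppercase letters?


Input string: 'oabtgj'
Operation: convert each letter to uppercase
Mapping: 'o'->'O', 'a'->'A', 'b'->'B', 't'->'T', 'g'->'G', 'j'->'J'
Result: OABTGJ


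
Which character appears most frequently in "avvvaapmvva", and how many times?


Input: 'avvvaapmvva'
Operation: tally each character
Counts: 'a':4, 'm':1, 'p':1, 'v':5
Maximum: 'v' appears 5 times


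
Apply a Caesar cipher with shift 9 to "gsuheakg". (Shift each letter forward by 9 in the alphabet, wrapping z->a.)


Input: 'gsuheakg', shift = 9
Operation: for each letter, (position + 9) mod 26
Mapping: 'g'(6+9=15)->'p', 's'(18+9=27, 27 mod 26=1)->'b', 'u'(20+9=29, 29 mod 26=3)->'d', 'h'(7+9=16)->'q', 'e'(4+9=13)->'n', 'a'(0+9=9)->'j', 'k'(10+9=19)->'t', 'g'(6+9=15)->'p'
Result: pbdqnjtp


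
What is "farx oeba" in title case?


Input string: 'farx oeba'
Operation: capitalize first letter of each word
Word transformations: 'farx'->'Farx', 'oeba'->'Oeba'
Result: Farx Oeba


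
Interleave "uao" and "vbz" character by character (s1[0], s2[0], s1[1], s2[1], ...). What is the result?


String 1: 'uao'
String 2: 'vbz'
Operation: alternate characters
Pairs: 'u'+'v', 'a'+'b', 'o'+'z'
Result: uvaboz


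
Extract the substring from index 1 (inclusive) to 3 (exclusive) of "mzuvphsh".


Input string: 'mzuvphsh'
Operation: slice [1:3]
Extract characters: s[1]='z', s[2]='u'
Result: zu


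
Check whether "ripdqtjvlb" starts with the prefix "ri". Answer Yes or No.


Input string: 'ripdqtjvlb'
Prefix to check: 'ri'
First 2 characters of input: 'ri'
Match: True
Result: Yes


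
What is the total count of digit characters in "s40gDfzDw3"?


Input string: 's40gDfzDw3'
Operation: count digit characters (0-9)
Scan: 's', '4'(digit), '0'(digit), 'g', 'D', 'f', 'z', 'D', 'w', '3'(digit)
Digits found: 3
Result: 3


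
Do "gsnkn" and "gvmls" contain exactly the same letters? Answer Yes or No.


String 1: 'gsnkn' -> sorted: 'gknns'
String 2: 'gvmls' -> sorted: 'glmsv'
Compare sorted forms: 'gknns' != 'glmsv'
Anagram: No


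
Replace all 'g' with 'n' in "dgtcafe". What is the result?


Input string: 'dgtcafe'
Operation: replace 'g' with 'n'
Positions of 'g': 1
After replacement: dntcafe


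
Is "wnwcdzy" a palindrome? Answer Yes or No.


Input string: 'wnwcdzy'
Reversed: 'yzdcwnw'
Compare pairs: s[0]='w' vs s[6]='y' (mismatch), s[1]='n' vs s[5]='z' (mismatch), s[2]='w' vs s[4]='d' (mismatch)
Palindrome: No


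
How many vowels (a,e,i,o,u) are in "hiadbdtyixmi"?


Input string: 'hiadbdtyixmi'
Operation: count vowels (a, e, i, o, u)
Scan: s[0]='h', s[1]='i' (vowel), s[2]='a' (vowel), s[3]='d', s[4]='b', s[5]='d', s[6]='t', s[7]='y', s[8]='i' (vowel), s[9]='x', s[10]='m', s[11]='i' (vowel)
Vowels found: 4
Result: 4


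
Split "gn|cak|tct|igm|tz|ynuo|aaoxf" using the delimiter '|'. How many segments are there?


Input string: 'gn|cak|tct|igm|tz|ynuo|aaoxf'
Delimiter: '|'
Split result: 'gn', 'cak', 'tct', 'igm', 'tz', 'ynuo', 'aaoxf'
Number of parts: 7


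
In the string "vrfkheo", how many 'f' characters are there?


Input string: 'vrfkheo'
Target character: 'f'
Scan each position: s[2]='f'
Matches found at indices: 2
Total: 1


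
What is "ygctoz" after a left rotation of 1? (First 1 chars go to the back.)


Input: 'ygctoz', shift = 1
Operation: split at index 1 and swap parts
Front part s[0:1] = 'y'
Back part s[1:] = 'gctoz'
Rotated = back + front = 'gctoz' + 'y'
Result: gctozy


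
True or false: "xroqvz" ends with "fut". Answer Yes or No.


Input string: 'xroqvz'
Suffix to check: 'fut'
Last 3 characters of input: 'qvz'
Match: False
Result: No


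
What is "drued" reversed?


Input string: 'drued'
Operation: reverse character order
Original order: 'd' -> 'r' -> 'u' -> 'e' -> 'd'
Reversed order: 'd' -> 'e' -> 'u' -> 'r' -> 'd'
Result: deurd


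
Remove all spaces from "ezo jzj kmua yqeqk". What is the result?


Input string: 'ezo jzj kmua yqeqk'
Operation: remove all spaces
Words: 'ezo', 'jzj', 'kmua', 'yqeqk'
Join without spaces: ezojzjkmuayqeqk


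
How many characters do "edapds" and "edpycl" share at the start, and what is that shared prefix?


String 1: 'edapds'
String 2: 'edpycl'
Compare position by position:
pos 0: 'e' vs 'e' match
pos 1: 'd' vs 'd' match
pos 2: 'a' vs 'p' differ -> stop
Longest common prefix: "ed" (length 2)


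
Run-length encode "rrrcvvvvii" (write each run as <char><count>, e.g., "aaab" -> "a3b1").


Input: 'rrrcvvvvii'
Operation: identify consecutive runs
Runs: 'rrr' -> r3, 'c' -> c1, 'vvvv' -> v4, 'ii' -> i2
Encoded: r3c1v4i2


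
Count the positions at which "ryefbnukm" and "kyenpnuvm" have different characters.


String 1: 'ryefbnukm'
String 2: 'kyenpnuvm'
Compare each position: pos 0: 'r'!='k', pos 1: 'y'=='y', pos 2: 'e'=='e', pos 3: 'f'!='n', pos 4: 'b'!='p', pos 5: 'n'=='n', pos 6: 'u'=='u', pos 7: 'k'!='v', pos 8: 'm'=='m'
Differing positions: 4
Hamming distance: 4


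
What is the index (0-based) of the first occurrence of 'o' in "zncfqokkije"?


Input string: 'zncfqokkije'
Target: 'o'
Scanning left to right: s[0]='z', s[1]='n', s[2]='c', s[3]='f', s[4]='q', s[5]='o'
First match at index: 5


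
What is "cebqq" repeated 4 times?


Input string: 'cebqq'
Operation: repeat 4 times
Concatenation: 'cebqq' + 'cebqq' + 'cebqq' + 'cebqq'
Result: cebqqcebqqcebqqcebqq


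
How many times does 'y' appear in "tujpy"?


Input string: 'tujpy'
Target character: 'y'
Scan each position: s[4]='y'
Matches found at indices: 4
Total: 1


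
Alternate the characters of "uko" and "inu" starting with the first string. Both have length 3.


String 1: 'uko'
String 2: 'inu'
Operation: alternate characters
Pairs: 'u'+'i', 'k'+'n', 'o'+'u'
Result: uiknou


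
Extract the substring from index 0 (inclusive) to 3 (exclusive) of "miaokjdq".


Input string: 'miaokjdq'
Operation: slice [0:3]
Extract characters: s[0]='m', s[1]='i', s[2]='a'
Result: mia


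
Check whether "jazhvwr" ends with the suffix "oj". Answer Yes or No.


Input string: 'jazhvwr'
Suffix to check: 'oj'
Last 2 characters of input: 'wr'
Match: False
Result: No


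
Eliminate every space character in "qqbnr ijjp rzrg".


Input string: 'qqbnr ijjp rzrg'
Operation: remove all spaces
Words: 'qqbnr', 'ijjp', 'rzrg'
Join without spaces: qqbnrijjprzrg


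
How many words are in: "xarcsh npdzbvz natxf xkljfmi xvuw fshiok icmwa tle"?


Input string: 'xarcsh npdzbvz natxf xkljfmi xvuw fshiok icmwa tle'
Operation: split by spaces
Words found: 'xarcsh', 'npdzbvz', 'natxf', 'xkljfmi', 'xvuw', 'fshiok', 'icmwa', 'tle'
Word count: 8


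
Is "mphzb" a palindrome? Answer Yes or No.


Input string: 'mphzb'
Reversed: 'bzhpm'
Compare pairs: s[0]='m' vs s[4]='b' (mismatch), s[1]='p' vs s[3]='z' (mismatch)
Palindrome: No


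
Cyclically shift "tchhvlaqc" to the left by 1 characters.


Input: 'tchhvlaqc', shift = 1
Operation: split at index 1 and swap parts
Front part s[0:1] = 't'
Back part s[1:] = 'chhvlaqc'
Rotated = back + front = 'chhvlaqc' + 't'
Result: chhvlaqct


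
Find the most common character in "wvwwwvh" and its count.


Input: 'wvwwwvh'
Operation: tally each character
Counts: 'h':1, 'v':2, 'w':4
Maximum: 'w' appears 4 times


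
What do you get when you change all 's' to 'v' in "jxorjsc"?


Input string: 'jxorjsc'
Operation: replace 's' with 'v'
Positions of 's': 5
After replacement: jxorjvc


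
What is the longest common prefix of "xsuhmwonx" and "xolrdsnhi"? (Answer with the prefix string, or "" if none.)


String 1: 'xsuhmwonx'
String 2: 'xolrdsnhi'
Compare position by position:
pos 0: 'x' vs 'x' match
pos 1: 's' vs 'o' differ -> stop
Longest common prefix: "x" (length 1)


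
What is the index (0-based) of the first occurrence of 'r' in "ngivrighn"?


Input string: 'ngivrighn'
Target: 'r'
Scanning left to right: s[0]='n', s[1]='g', s[2]='i', s[3]='v', s[4]='r'
First match at index: 4


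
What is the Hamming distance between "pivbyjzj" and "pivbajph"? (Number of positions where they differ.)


String 1: 'pivbyjzj'
String 2: 'pivbajph'
Compare each position: pos 0: 'p'=='p', pos 1: 'i'=='i', pos 2: 'v'=='v', pos 3: 'b'=='b', pos 4: 'y'!='a', pos 5: 'j'=='j', pos 6: 'z'!='p', pos 7: 'j'!='h'
Differing positions: 3
Hamming distance: 3


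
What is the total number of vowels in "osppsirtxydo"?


Input string: 'osppsirtxydo'
Operation: count vowels (a, e, i, o, u)
Scan: s[0]='o' (vowel), s[1]='s', s[2]='p', s[3]='p', s[4]='s', s[5]='i' (vowel), s[6]='r', s[7]='t', s[8]='x', s[9]='y', s[10]='d', s[11]='o' (vowel)
Vowels found: 3
Result: 3


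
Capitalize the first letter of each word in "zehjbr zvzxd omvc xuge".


Input string: 'zehjbr zvzxd omvc xuge'
Operation: capitalize first letter of each word
Word transformations: 'zehjbr'->'Zehjbr', 'zvzxd'->'Zvzxd', 'omvc'->'Omvc', 'xuge'->'Xuge'
Result: Zehjbr Zvzxd Omvc Xuge


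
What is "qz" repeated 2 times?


Input string: 'qz'
Operation: repeat 2 times
Concatenation: 'qz' + 'qz'
Result: qzqz


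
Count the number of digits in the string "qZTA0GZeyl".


Input string: 'qZTA0GZeyl'
Operation: count digit characters (0-9)
Scan: 'q', 'Z', 'T', 'A', '0'(digit), 'G', 'Z', 'e', 'y', 'l'
Digits found: 1
Result: 1


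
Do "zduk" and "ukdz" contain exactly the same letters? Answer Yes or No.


String 1: 'zduk' -> sorted: 'dkuz'
String 2: 'ukdz' -> sorted: 'dkuz'
Compare sorted forms: 'dkuz' == 'dkuz'
Anagram: Yes


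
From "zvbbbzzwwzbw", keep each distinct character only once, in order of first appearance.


Input: 'zvbbbzzwwzbw'
Operation: keep first occurrence of each character
Scan: s[0]='z' new -> keep; s[1]='v' new -> keep; s[2]='b' new -> keep; s[3]='b' seen -> skip; s[4]='b' seen -> skip; s[5]='z' seen -> skip; s[6]='z' seen -> skip; s[7]='w' new -> keep; s[8]='w' seen -> skip; s[9]='z' seen -> skip; s[10]='b' seen -> skip; s[11]='w' seen -> skip
Result: zvbw


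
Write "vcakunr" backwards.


Input string: 'vcakunr'
Operation: reverse character order
Original order: 'v' -> 'c' -> 'a' -> 'k' -> 'u' -> 'n' -> 'r'
Reversed order: 'r' -> 'n' -> 'u' -> 'k' -> 'a' -> 'c' -> 'v'
Result: rnukacv


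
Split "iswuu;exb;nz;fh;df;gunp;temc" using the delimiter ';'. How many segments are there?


Input string: 'iswuu;exb;nz;fh;df;gunp;temc'
Delimiter: ';'
Split result: 'iswuu', 'exb', 'nz', 'fh', 'df', 'gunp', 'temc'
Number of parts: 7


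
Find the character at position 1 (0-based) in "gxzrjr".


Input string: 'gxzrjr'
Operation: get character at index 1
Index mapping: s[0]='g', s[1]='x'
Result: 'x'


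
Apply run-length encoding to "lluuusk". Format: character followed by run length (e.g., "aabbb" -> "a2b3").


Input: 'lluuusk'
Operation: identify consecutive runs
Runs: 'll' -> l2, 'uuu' -> u3, 's' -> s1, 'k' -> k1
Encoded: l2u3s1k1


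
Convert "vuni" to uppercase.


Input string: 'vuni'
Operation: convert each letter to uppercase
Mapping: 'v'->'V', 'u'->'U', 'n'->'N', 'i'->'I'
Result: VUNI


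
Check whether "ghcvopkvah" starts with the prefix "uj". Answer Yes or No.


Input string: 'ghcvopkvah'
Prefix to check: 'uj'
First 2 characters of input: 'gh'
Match: False
Result: No


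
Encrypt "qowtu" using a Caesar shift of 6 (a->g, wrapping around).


Input: 'qowtu', shift = 6
Operation: for each letter, (position + 6) mod 26
Mapping: 'q'(16+6=22)->'w', 'o'(14+6=20)->'u', 'w'(22+6=28, 28 mod 26=2)->'c', 't'(19+6=25)->'z', 'u'(20+6=26, 26 mod 26=0)->'a'
Result: wucza


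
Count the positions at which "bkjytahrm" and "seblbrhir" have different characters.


String 1: 'bkjytahrm'
String 2: 'seblbrhir'
Compare each position: pos 0: 'b'!='s', pos 1: 'k'!='e', pos 2: 'j'!='b', pos 3: 'y'!='l', pos 4: 't'!='b', pos 5: 'a'!='r', pos 6: 'h'=='h', pos 7: 'r'!='i', pos 8: 'm'!='r'
Differing positions: 8
Hamming distance: 8


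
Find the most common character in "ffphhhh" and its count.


Input: 'ffphhhh'
Operation: tally each character
Counts: 'f':2, 'h':4, 'p':1
Maximum: 'h' appears 4 times


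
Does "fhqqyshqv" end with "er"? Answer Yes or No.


Input string: 'fhqqyshqv'
Suffix to check: 'er'
Last 2 characters of input: 'qv'
Match: False
Result: No


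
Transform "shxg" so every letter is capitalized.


Input string: 'shxg'
Operation: convert each letter to uppercase
Mapping: 's'->'S', 'h'->'H', 'x'->'X', 'g'->'G'
Result: SHXG


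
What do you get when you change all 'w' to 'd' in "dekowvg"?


Input string: 'dekowvg'
Operation: replace 'w' with 'd'
Positions of 'w': 4
After replacement: dekodvg


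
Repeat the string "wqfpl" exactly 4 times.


Input string: 'wqfpl'
Operation: repeat 4 times
Concatenation: 'wqfpl' + 'wqfpl' + 'wqfpl' + 'wqfpl'
Result: wqfplwqfplwqfplwqfpl


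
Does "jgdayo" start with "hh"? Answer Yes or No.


Input string: 'jgdayo'
Prefix to check: 'hh'
First 2 characters of input: 'jg'
Match: False
Result: No


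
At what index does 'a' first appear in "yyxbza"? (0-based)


Input string: 'yyxbza'
Target: 'a'
Scanning left to right: s[0]='y', s[1]='y', s[2]='x', s[3]='b', s[4]='z', s[5]='a'
First match at index: 5


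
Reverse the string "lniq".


Input string: 'lniq'
Operation: reverse character order
Original order: 'l' -> 'n' -> 'i' -> 'q'
Reversed order: 'q' -> 'i' -> 'n' -> 'l'
Result: qinl


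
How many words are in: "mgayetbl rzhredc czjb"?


Input string: 'mgayetbl rzhredc czjb'
Operation: split by spaces
Words found: 'mgayetbl', 'rzhredc', 'czjb'
Word count: 3


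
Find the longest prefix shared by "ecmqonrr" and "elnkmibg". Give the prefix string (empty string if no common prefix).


String 1: 'ecmqonrr'
String 2: 'elnkmibg'
Compare position by position:
pos 0: 'e' vs 'e' match
pos 1: 'c' vs 'l' differ -> stop
Longest common prefix: "e" (length 1)


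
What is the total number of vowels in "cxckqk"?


Input string: 'cxckqk'
Operation: count vowels (a, e, i, o, u)
Scan: s[0]='c', s[1]='x', s[2]='c', s[3]='k', s[4]='q', s[5]='k'
Vowels found: 0
Result: 0


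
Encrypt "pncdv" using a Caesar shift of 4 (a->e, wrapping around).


Input: 'pncdv', shift = 4
Operation: for each letter, (position + 4) mod 26
Mapping: 'p'(15+4=19)->'t', 'n'(13+4=17)->'r', 'c'(2+4=6)->'g', 'd'(3+4=7)->'h', 'v'(21+4=25)->'z'
Result: trghz


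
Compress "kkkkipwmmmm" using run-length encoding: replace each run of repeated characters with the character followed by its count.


Input: 'kkkkipwmmmm'
Operation: identify consecutive runs
Runs: 'kkkk' -> k4, 'i' -> i1, 'p' -> p1, 'w' -> w1, 'mmmm' -> m4
Encoded: k4i1p1w1m4


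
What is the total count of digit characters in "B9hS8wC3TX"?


Input string: 'B9hS8wC3TX'
Operation: count digit characters (0-9)
Scan: 'B', '9'(digit), 'h', 'S', '8'(digit), 'w', 'C', '3'(digit), 'T', 'X'
Digits found: 3
Result: 3


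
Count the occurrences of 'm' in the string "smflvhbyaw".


Input string: 'smflvhbyaw'
Target character: 'm'
Scan each position: s[1]='m'
Matches found at indices: 1
Total: 1


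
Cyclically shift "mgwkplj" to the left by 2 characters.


Input: 'mgwkplj', shift = 2
Operation: split at index 2 and swap parts
Front part s[0:2] = 'mg'
Back part s[2:] = 'wkplj'
Rotated = back + front = 'wkplj' + 'mg'
Result: wkpljmg


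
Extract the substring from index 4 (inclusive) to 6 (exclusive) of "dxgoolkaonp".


Input string: 'dxgoolkaonp'
Operation: slice [4:6]
Extract characters: s[4]='o', s[5]='l'
Result: ol


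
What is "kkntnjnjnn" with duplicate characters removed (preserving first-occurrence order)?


Input: 'kkntnjnjnn'
Operation: keep first occurrence of each character
Scan: s[0]='k' new -> keep; s[1]='k' seen -> skip; s[2]='n' new -> keep; s[3]='t' new -> keep; s[4]='n' seen -> skip; s[5]='j' new -> keep; s[6]='n' seen -> skip; s[7]='j' seen -> skip; s[8]='n' seen -> skip; s[9]='n' seen -> skip
Result: kntj


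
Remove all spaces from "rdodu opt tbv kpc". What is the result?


Input string: 'rdodu opt tbv kpc'
Operation: remove all spaces
Words: 'rdodu', 'opt', 'tbv', 'kpc'
Join without spaces: rdoduopttbvkpc


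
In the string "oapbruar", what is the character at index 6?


Input string: 'oapbruar'
Operation: get character at index 6
Index mapping: s[0]='o', s[1]='a', s[2]='p', s[3]='b', s[4]='r', s[5]='u', s[6]='a'
Result: 'a'


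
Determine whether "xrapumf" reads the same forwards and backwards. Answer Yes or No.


Input string: 'xrapumf'
Reversed: 'fmuparx'
Compare pairs: s[0]='x' vs s[6]='f' (mismatch), s[1]='r' vs s[5]='m' (mismatch), s[2]='a' vs s[4]='u' (mismatch)
Palindrome: No


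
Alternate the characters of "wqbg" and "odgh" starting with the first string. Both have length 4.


String 1: 'wqbg'
String 2: 'odgh'
Operation: alternate characters
Pairs: 'w'+'o', 'q'+'d', 'b'+'g', 'g'+'h'
Result: woqdbggh


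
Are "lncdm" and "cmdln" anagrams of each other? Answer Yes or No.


String 1: 'lncdm' -> sorted: 'cdlmn'
String 2: 'cmdln' -> sorted: 'cdlmn'
Compare sorted forms: 'cdlmn' == 'cdlmn'
Anagram: Yes


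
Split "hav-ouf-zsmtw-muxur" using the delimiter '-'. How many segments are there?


Input string: 'hav-ouf-zsmtw-muxur'
Delimiter: '-'
Split result: 'hav', 'ouf', 'zsmtw', 'muxur'
Number of parts: 4


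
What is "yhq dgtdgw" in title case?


Input string: 'yhq dgtdgw'
Operation: capitalize first letter of each word
Word transformations: 'yhq'->'Yhq', 'dgtdgw'->'Dgtdgw'
Result: Yhq Dgtdgw


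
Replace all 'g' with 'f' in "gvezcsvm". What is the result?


Input string: 'gvezcsvm'
Operation: replace 'g' with 'f'
Positions of 'g': 0
After replacement: fvezcsvm


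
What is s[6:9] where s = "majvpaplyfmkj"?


Input string: 'majvpaplyfmkj'
Operation: slice [6:9]
Extract characters: s[6]='p', s[7]='l', s[8]='y'
Result: ply


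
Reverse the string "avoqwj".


Input string: 'avoqwj'
Operation: reverse character order
Original order: 'a' -> 'v' -> 'o' -> 'q' -> 'w' -> 'j'
Reversed order: 'j' -> 'w' -> 'q' -> 'o' -> 'v' -> 'a'
Result: jwqova


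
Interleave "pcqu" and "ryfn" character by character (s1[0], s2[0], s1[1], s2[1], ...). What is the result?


String 1: 'pcqu'
String 2: 'ryfn'
Operation: alternate characters
Pairs: 'p'+'r', 'c'+'y', 'q'+'f', 'u'+'n'
Result: prcyqfun


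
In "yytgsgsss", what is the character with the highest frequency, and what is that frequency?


Input: 'yytgsgsss'
Operation: tally each character
Counts: 'g':2, 's':4, 't':1, 'y':2
Maximum: 's' appears 4 times


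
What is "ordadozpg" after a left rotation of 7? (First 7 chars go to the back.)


Input: 'ordadozpg', shift = 7
Operation: split at index 7 and swap parts
Front part s[0:7] = 'ordadoz'
Back part s[7:] = 'pg'
Rotated = back + front = 'pg' + 'ordadoz'
Result: pgordadoz


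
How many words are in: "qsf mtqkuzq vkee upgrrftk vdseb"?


Input string: 'qsf mtqkuzq vkee upgrrftk vdseb'
Operation: split by spaces
Words found: 'qsf', 'mtqkuzq', 'vkee', 'upgrrftk', 'vdseb'
Word count: 5


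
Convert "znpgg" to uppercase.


Input string: 'znpgg'
Operation: convert each letter to uppercase
Mapping: 'z'->'Z', 'n'->'N', 'p'->'P', 'g'->'G', 'g'->'G'
Result: ZNPGG


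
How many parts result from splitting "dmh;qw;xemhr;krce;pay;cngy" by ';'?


Input string: 'dmh;qw;xemhr;krce;pay;cngy'
Delimiter: ';'
Split result: 'dmh', 'qw', 'xemhr', 'krce', 'pay', 'cngy'
Number of parts: 6


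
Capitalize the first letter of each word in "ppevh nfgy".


Input string: 'ppevh nfgy'
Operation: capitalize first letter of each word
Word transformations: 'ppevh'->'Ppevh', 'nfgy'->'Nfgy'
Result: Ppevh Nfgy


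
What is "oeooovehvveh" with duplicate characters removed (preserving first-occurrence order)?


Input: 'oeooovehvveh'
Operation: keep first occurrence of each character
Scan: s[0]='o' new -> keep; s[1]='e' new -> keep; s[2]='o' seen -> skip; s[3]='o' seen -> skip; s[4]='o' seen -> skip; s[5]='v' new -> keep; s[6]='e' seen -> skip; s[7]='h' new -> keep; s[8]='v' seen -> skip; s[9]='v' seen -> skip; s[10]='e' seen -> skip; s[11]='h' seen -> skip
Result: oevh


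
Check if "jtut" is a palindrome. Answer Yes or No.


Input string: 'jtut'
Reversed: 'tutj'
Compare pairs: s[0]='j' vs s[3]='t' (mismatch), s[1]='t' vs s[2]='u' (mismatch)
Palindrome: No


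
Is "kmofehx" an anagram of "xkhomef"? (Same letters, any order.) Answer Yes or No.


String 1: 'xkhomef' -> sorted: 'efhkmox'
String 2: 'kmofehx' -> sorted: 'efhkmox'
Compare sorted forms: 'efhkmox' == 'efhkmox'
Anagram: Yes


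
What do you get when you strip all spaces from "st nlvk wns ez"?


Input string: 'st nlvk wns ez'
Operation: remove all spaces
Words: 'st', 'nlvk', 'wns', 'ez'
Join without spaces: stnlvkwnsez


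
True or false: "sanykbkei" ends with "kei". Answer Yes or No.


Input string: 'sanykbkei'
Suffix to check: 'kei'
Last 3 characters of input: 'kei'
Match: True
Result: Yes


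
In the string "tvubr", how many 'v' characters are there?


Input string: 'tvubr'
Target character: 'v'
Scan each position: s[1]='v'
Matches found at indices: 1
Total: 1


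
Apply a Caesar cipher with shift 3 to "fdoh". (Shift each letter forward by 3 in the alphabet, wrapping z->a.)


Input: 'fdoh', shift = 3
Operation: for each letter, (position + 3) mod 26
Mapping: 'f'(5+3=8)->'i', 'd'(3+3=6)->'g', 'o'(14+3=17)->'r', 'h'(7+3=10)->'k'
Result: igrk


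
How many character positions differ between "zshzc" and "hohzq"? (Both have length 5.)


String 1: 'zshzc'
String 2: 'hohzq'
Compare each position: pos 0: 'z'!='h', pos 1: 's'!='o', pos 2: 'h'=='h', pos 3: 'z'=='z', pos 4: 'c'!='q'
Differing positions: 3
Hamming distance: 3


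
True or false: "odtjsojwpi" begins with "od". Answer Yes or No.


Input string: 'odtjsojwpi'
Prefix to check: 'od'
First 2 characters of input: 'od'
Match: True
Result: Yes


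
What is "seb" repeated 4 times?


Input string: 'seb'
Operation: repeat 4 times
Concatenation: 'seb' + 'seb' + 'seb' + 'seb'
Result: sebsebsebseb


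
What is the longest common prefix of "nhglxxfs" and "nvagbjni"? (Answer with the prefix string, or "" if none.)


String 1: 'nhglxxfs'
String 2: 'nvagbjni'
Compare position by position:
pos 0: 'n' vs 'n' match
pos 1: 'h' vs 'v' differ -> stop
Longest common prefix: "n" (length 1)


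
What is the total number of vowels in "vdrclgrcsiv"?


Input string: 'vdrclgrcsiv'
Operation: count vowels (a, e, i, o, u)
Scan: s[0]='v', s[1]='d', s[2]='r', s[3]='c', s[4]='l', s[5]='g', s[6]='r', s[7]='c', s[8]='s', s[9]='i' (vowel), s[10]='v'
Vowels found: 1
Result: 1


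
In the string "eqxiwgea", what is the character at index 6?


Input string: 'eqxiwgea'
Operation: get character at index 6
Index mapping: s[0]='e', s[1]='q', s[2]='x', s[3]='i', s[4]='w', s[5]='g', s[6]='e'
Result: 'e'


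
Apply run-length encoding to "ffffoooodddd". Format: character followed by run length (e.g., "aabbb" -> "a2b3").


Input: 'ffffoooodddd'
Operation: identify consecutive runs
Runs: 'ffff' -> f4, 'oooo' -> o4, 'dddd' -> d4
Encoded: f4o4d4
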